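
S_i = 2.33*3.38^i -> [2.33, 7.88, 26.62, 89.97, 304.1]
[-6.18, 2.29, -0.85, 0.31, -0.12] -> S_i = -6.18*(-0.37)^i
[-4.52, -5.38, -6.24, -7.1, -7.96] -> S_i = -4.52 + -0.86*i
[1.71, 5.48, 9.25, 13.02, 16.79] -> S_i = 1.71 + 3.77*i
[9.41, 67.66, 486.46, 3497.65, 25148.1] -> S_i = 9.41*7.19^i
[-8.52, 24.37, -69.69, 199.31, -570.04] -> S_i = -8.52*(-2.86)^i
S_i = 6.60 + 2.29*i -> [6.6, 8.89, 11.18, 13.47, 15.76]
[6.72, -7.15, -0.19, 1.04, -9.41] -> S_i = Random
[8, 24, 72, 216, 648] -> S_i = 8*3^i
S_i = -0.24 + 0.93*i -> [-0.24, 0.69, 1.62, 2.55, 3.48]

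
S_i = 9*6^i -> [9, 54, 324, 1944, 11664]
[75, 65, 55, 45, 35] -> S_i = 75 + -10*i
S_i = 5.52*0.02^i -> [5.52, 0.11, 0.0, 0.0, 0.0]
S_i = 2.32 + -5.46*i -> [2.32, -3.14, -8.6, -14.06, -19.52]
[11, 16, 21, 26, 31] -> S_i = 11 + 5*i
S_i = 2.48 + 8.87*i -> [2.48, 11.35, 20.22, 29.09, 37.96]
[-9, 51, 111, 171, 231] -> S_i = -9 + 60*i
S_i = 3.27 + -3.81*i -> [3.27, -0.54, -4.35, -8.16, -11.97]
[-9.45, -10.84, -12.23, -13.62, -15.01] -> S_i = -9.45 + -1.39*i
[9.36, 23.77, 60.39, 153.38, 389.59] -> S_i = 9.36*2.54^i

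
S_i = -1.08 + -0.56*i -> [-1.08, -1.64, -2.2, -2.76, -3.32]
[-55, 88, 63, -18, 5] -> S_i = Random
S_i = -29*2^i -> [-29, -58, -116, -232, -464]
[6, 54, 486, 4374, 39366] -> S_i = 6*9^i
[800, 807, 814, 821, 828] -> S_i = 800 + 7*i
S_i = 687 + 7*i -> [687, 694, 701, 708, 715]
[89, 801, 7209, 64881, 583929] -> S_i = 89*9^i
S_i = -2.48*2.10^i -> [-2.48, -5.21, -10.94, -22.97, -48.23]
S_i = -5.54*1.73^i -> [-5.54, -9.58, -16.58, -28.68, -49.62]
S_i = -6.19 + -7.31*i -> [-6.19, -13.5, -20.81, -28.12, -35.43]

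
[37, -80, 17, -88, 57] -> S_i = Random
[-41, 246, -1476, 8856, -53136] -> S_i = -41*-6^i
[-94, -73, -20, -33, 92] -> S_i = Random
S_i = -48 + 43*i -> [-48, -5, 38, 81, 124]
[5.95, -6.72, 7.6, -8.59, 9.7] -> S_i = 5.95*(-1.13)^i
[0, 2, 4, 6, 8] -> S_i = 0 + 2*i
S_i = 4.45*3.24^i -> [4.45, 14.42, 46.71, 151.35, 490.39]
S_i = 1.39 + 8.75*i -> [1.39, 10.14, 18.89, 27.64, 36.39]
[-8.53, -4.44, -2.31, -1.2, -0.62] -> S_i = -8.53*0.52^i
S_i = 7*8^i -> [7, 56, 448, 3584, 28672]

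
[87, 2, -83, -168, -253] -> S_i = 87 + -85*i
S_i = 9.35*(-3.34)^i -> [9.35, -31.23, 104.3, -348.38, 1163.58]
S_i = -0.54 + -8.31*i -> [-0.54, -8.85, -17.16, -25.47, -33.78]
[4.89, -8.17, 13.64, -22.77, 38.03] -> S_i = 4.89*(-1.67)^i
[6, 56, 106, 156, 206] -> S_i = 6 + 50*i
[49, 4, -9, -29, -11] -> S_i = Random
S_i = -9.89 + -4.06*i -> [-9.89, -13.95, -18.01, -22.07, -26.13]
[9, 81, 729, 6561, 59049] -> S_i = 9*9^i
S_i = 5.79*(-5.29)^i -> [5.79, -30.63, 162.03, -857.13, 4534.21]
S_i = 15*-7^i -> [15, -105, 735, -5145, 36015]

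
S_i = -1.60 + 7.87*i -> [-1.6, 6.27, 14.14, 22.01, 29.88]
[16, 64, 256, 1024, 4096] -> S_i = 16*4^i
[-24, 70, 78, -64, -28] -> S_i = Random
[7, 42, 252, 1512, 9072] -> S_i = 7*6^i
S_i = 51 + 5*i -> [51, 56, 61, 66, 71]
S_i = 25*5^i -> [25, 125, 625, 3125, 15625]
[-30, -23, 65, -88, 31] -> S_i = Random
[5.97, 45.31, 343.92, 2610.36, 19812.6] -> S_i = 5.97*7.59^i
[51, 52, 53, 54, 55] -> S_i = 51 + 1*i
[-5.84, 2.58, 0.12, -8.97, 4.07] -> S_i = Random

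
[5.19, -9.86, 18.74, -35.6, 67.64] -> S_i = 5.19*(-1.90)^i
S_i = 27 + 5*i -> [27, 32, 37, 42, 47]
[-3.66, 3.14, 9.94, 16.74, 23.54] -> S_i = -3.66 + 6.80*i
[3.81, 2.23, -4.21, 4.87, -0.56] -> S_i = Random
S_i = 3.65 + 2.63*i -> [3.65, 6.28, 8.91, 11.54, 14.17]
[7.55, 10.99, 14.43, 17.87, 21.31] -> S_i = 7.55 + 3.44*i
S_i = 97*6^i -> [97, 582, 3492, 20952, 125712]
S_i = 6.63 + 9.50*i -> [6.63, 16.13, 25.63, 35.13, 44.63]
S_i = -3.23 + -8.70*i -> [-3.23, -11.93, -20.63, -29.33, -38.03]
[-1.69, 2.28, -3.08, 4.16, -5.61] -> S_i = -1.69*(-1.35)^i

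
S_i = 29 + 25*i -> [29, 54, 79, 104, 129]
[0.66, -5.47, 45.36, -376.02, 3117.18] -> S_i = 0.66*(-8.29)^i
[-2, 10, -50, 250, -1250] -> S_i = -2*-5^i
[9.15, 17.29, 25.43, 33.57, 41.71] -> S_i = 9.15 + 8.14*i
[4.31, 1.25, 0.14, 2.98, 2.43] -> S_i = Random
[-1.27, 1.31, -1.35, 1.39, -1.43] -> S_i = -1.27*(-1.03)^i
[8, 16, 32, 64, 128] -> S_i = 8*2^i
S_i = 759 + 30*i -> [759, 789, 819, 849, 879]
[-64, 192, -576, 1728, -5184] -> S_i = -64*-3^i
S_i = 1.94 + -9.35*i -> [1.94, -7.41, -16.76, -26.11, -35.46]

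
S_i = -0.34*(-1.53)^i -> [-0.34, 0.52, -0.8, 1.22, -1.86]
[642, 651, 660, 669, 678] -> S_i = 642 + 9*i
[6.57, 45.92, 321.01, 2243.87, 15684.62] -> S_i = 6.57*6.99^i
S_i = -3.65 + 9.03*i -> [-3.65, 5.38, 14.41, 23.44, 32.47]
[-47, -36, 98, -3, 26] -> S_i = Random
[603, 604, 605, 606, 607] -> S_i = 603 + 1*i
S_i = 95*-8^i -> [95, -760, 6080, -48640, 389120]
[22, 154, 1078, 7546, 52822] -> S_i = 22*7^i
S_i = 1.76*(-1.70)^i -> [1.76, -2.99, 5.09, -8.65, 14.7]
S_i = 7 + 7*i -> [7, 14, 21, 28, 35]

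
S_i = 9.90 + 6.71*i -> [9.9, 16.61, 23.32, 30.03, 36.74]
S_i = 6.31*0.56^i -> [6.31, 3.53, 1.98, 1.11, 0.62]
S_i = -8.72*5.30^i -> [-8.72, -46.22, -244.94, -1298.21, -6880.5]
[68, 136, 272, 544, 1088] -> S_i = 68*2^i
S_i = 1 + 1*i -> [1, 2, 3, 4, 5]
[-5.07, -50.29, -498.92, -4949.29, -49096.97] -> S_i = -5.07*9.92^i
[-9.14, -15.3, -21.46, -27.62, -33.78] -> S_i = -9.14 + -6.16*i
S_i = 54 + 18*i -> [54, 72, 90, 108, 126]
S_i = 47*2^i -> [47, 94, 188, 376, 752]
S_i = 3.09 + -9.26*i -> [3.09, -6.17, -15.43, -24.69, -33.95]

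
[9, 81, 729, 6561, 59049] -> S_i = 9*9^i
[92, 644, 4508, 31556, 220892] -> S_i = 92*7^i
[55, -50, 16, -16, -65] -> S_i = Random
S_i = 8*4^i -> [8, 32, 128, 512, 2048]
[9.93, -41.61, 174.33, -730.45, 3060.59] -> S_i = 9.93*(-4.19)^i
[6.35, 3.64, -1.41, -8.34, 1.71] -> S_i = Random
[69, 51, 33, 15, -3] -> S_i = 69 + -18*i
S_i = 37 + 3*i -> [37, 40, 43, 46, 49]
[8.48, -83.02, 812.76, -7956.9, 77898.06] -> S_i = 8.48*(-9.79)^i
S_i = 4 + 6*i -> [4, 10, 16, 22, 28]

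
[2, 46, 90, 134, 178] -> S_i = 2 + 44*i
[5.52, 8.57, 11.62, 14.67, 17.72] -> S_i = 5.52 + 3.05*i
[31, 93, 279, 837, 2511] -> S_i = 31*3^i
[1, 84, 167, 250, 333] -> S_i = 1 + 83*i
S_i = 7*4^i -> [7, 28, 112, 448, 1792]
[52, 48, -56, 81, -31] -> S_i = Random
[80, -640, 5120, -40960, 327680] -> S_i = 80*-8^i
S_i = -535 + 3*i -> [-535, -532, -529, -526, -523]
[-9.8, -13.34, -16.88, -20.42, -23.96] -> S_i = -9.80 + -3.54*i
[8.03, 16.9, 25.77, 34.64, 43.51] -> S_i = 8.03 + 8.87*i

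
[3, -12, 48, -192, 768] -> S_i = 3*-4^i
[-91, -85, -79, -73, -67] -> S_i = -91 + 6*i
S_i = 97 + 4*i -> [97, 101, 105, 109, 113]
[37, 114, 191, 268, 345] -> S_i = 37 + 77*i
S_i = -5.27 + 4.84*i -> [-5.27, -0.43, 4.41, 9.25, 14.09]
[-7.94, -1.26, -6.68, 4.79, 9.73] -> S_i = Random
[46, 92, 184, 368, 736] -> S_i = 46*2^i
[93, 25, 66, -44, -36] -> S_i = Random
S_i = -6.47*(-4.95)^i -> [-6.47, 32.03, -158.53, 784.73, -3884.41]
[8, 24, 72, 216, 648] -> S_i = 8*3^i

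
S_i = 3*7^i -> [3, 21, 147, 1029, 7203]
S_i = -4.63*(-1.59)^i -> [-4.63, 7.36, -11.71, 18.61, -29.59]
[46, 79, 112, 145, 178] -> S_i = 46 + 33*i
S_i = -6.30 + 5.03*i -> [-6.3, -1.27, 3.76, 8.79, 13.82]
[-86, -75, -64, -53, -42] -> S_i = -86 + 11*i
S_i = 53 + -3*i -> [53, 50, 47, 44, 41]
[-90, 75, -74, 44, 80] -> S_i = Random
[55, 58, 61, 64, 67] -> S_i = 55 + 3*i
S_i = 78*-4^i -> [78, -312, 1248, -4992, 19968]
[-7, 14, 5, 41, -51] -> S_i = Random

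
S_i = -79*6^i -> [-79, -474, -2844, -17064, -102384]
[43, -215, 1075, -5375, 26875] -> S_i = 43*-5^i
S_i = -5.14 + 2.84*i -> [-5.14, -2.3, 0.54, 3.38, 6.22]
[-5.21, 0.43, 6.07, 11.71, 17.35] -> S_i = -5.21 + 5.64*i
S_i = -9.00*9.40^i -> [-9.0, -84.6, -795.24, -7475.26, -70267.41]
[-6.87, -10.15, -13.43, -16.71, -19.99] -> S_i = -6.87 + -3.28*i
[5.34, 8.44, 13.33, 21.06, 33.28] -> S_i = 5.34*1.58^i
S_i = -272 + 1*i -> [-272, -271, -270, -269, -268]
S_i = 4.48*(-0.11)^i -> [4.48, -0.49, 0.05, -0.01, 0.0]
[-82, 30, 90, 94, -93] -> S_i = Random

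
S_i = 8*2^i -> [8, 16, 32, 64, 128]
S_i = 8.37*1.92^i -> [8.37, 16.07, 30.86, 59.24, 113.74]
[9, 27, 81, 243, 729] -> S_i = 9*3^i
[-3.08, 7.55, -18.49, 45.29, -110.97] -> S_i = -3.08*(-2.45)^i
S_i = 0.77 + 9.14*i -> [0.77, 9.91, 19.05, 28.19, 37.33]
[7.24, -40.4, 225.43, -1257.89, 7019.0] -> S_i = 7.24*(-5.58)^i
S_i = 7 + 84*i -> [7, 91, 175, 259, 343]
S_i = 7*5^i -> [7, 35, 175, 875, 4375]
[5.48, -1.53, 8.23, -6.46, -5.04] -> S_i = Random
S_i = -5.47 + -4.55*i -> [-5.47, -10.02, -14.57, -19.12, -23.67]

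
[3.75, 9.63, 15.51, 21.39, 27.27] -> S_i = 3.75 + 5.88*i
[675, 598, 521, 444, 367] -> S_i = 675 + -77*i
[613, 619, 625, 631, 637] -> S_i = 613 + 6*i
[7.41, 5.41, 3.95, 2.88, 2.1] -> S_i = 7.41*0.73^i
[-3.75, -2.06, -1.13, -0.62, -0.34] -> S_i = -3.75*0.55^i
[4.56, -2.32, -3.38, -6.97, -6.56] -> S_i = Random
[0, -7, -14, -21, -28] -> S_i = 0 + -7*i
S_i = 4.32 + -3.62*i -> [4.32, 0.7, -2.92, -6.54, -10.16]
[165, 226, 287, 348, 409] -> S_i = 165 + 61*i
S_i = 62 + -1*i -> [62, 61, 60, 59, 58]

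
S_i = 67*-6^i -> [67, -402, 2412, -14472, 86832]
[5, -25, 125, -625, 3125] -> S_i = 5*-5^i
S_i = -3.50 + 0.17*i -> [-3.5, -3.33, -3.16, -2.99, -2.82]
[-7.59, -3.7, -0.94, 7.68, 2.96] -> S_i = Random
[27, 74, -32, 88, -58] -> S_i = Random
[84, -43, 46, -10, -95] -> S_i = Random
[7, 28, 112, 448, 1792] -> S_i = 7*4^i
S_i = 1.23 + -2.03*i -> [1.23, -0.8, -2.83, -4.86, -6.89]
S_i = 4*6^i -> [4, 24, 144, 864, 5184]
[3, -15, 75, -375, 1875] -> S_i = 3*-5^i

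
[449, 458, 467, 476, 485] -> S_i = 449 + 9*i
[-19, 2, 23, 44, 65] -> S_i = -19 + 21*i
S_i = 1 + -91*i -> [1, -90, -181, -272, -363]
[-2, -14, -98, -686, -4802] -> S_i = -2*7^i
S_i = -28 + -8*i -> [-28, -36, -44, -52, -60]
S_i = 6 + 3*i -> [6, 9, 12, 15, 18]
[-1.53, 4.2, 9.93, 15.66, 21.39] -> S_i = -1.53 + 5.73*i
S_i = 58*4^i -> [58, 232, 928, 3712, 14848]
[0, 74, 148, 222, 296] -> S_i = 0 + 74*i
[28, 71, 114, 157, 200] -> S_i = 28 + 43*i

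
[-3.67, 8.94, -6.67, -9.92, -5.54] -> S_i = Random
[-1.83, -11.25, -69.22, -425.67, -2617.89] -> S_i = -1.83*6.15^i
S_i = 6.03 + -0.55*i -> [6.03, 5.48, 4.93, 4.38, 3.83]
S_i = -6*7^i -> [-6, -42, -294, -2058, -14406]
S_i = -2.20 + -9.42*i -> [-2.2, -11.62, -21.04, -30.46, -39.88]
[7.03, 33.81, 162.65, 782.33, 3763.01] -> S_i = 7.03*4.81^i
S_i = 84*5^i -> [84, 420, 2100, 10500, 52500]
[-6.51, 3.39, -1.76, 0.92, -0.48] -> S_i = -6.51*(-0.52)^i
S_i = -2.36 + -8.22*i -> [-2.36, -10.58, -18.8, -27.02, -35.24]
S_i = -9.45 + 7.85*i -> [-9.45, -1.6, 6.25, 14.1, 21.95]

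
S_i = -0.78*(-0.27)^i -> [-0.78, 0.21, -0.06, 0.02, -0.0]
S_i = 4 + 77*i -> [4, 81, 158, 235, 312]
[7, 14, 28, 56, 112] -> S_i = 7*2^i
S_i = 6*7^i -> [6, 42, 294, 2058, 14406]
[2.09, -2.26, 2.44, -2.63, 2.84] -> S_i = 2.09*(-1.08)^i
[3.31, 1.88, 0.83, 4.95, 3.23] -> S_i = Random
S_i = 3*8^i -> [3, 24, 192, 1536, 12288]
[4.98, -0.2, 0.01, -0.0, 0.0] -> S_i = 4.98*(-0.04)^i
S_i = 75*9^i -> [75, 675, 6075, 54675, 492075]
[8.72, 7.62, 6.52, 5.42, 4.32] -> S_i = 8.72 + -1.10*i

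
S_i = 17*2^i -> [17, 34, 68, 136, 272]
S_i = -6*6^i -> [-6, -36, -216, -1296, -7776]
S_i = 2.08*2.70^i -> [2.08, 5.62, 15.16, 40.94, 110.54]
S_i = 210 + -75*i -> [210, 135, 60, -15, -90]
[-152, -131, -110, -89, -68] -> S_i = -152 + 21*i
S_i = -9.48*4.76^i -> [-9.48, -45.12, -214.79, -1022.42, -4866.72]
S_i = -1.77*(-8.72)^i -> [-1.77, 15.43, -134.59, 1173.61, -10233.85]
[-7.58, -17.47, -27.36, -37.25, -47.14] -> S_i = -7.58 + -9.89*i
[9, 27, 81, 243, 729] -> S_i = 9*3^i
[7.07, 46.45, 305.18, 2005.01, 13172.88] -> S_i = 7.07*6.57^i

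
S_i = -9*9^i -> [-9, -81, -729, -6561, -59049]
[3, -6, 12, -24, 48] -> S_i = 3*-2^i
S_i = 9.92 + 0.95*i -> [9.92, 10.87, 11.82, 12.77, 13.72]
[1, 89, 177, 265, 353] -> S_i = 1 + 88*i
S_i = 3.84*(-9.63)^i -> [3.84, -36.98, 356.11, -3429.34, 33024.51]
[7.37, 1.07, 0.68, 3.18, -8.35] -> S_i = Random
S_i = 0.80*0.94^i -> [0.8, 0.75, 0.71, 0.66, 0.62]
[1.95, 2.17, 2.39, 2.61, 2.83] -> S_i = 1.95 + 0.22*i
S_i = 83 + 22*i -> [83, 105, 127, 149, 171]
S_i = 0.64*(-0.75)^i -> [0.64, -0.48, 0.36, -0.27, 0.2]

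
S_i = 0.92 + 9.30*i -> [0.92, 10.22, 19.52, 28.82, 38.12]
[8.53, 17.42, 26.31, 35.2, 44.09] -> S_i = 8.53 + 8.89*i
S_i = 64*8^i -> [64, 512, 4096, 32768, 262144]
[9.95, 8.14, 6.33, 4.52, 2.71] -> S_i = 9.95 + -1.81*i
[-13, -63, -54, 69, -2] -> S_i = Random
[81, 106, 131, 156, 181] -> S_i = 81 + 25*i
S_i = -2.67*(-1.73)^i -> [-2.67, 4.62, -7.99, 13.82, -23.92]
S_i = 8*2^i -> [8, 16, 32, 64, 128]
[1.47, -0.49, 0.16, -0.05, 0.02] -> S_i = 1.47*(-0.33)^i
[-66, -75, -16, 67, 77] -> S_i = Random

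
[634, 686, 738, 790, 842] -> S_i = 634 + 52*i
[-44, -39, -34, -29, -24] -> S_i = -44 + 5*i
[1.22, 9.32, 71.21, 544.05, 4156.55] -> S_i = 1.22*7.64^i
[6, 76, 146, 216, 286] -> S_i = 6 + 70*i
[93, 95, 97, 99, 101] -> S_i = 93 + 2*i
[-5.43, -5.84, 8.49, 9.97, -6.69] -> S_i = Random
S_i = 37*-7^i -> [37, -259, 1813, -12691, 88837]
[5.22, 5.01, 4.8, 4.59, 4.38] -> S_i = 5.22 + -0.21*i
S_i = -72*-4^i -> [-72, 288, -1152, 4608, -18432]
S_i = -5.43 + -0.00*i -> [-5.43, -5.43, -5.43, -5.43, -5.43]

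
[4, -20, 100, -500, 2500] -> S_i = 4*-5^i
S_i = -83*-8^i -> [-83, 664, -5312, 42496, -339968]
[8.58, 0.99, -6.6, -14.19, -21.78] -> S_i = 8.58 + -7.59*i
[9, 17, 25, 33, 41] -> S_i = 9 + 8*i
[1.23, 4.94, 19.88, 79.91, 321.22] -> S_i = 1.23*4.02^i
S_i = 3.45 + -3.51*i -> [3.45, -0.06, -3.57, -7.08, -10.59]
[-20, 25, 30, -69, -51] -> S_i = Random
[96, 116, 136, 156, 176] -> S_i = 96 + 20*i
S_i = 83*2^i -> [83, 166, 332, 664, 1328]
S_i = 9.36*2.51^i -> [9.36, 23.49, 58.97, 148.01, 371.51]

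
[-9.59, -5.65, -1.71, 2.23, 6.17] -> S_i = -9.59 + 3.94*i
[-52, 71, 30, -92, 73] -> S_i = Random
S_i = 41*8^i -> [41, 328, 2624, 20992, 167936]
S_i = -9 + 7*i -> [-9, -2, 5, 12, 19]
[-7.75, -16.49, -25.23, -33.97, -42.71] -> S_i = -7.75 + -8.74*i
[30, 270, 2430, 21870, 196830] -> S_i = 30*9^i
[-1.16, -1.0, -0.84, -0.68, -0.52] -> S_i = -1.16 + 0.16*i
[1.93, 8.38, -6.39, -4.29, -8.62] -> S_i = Random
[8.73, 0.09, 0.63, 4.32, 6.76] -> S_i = Random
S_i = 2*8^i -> [2, 16, 128, 1024, 8192]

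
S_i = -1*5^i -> [-1, -5, -25, -125, -625]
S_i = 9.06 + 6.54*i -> [9.06, 15.6, 22.14, 28.68, 35.22]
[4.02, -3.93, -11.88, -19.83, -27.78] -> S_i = 4.02 + -7.95*i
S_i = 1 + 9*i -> [1, 10, 19, 28, 37]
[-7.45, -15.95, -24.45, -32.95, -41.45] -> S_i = -7.45 + -8.50*i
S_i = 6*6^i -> [6, 36, 216, 1296, 7776]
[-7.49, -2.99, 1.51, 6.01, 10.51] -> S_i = -7.49 + 4.50*i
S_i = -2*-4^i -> [-2, 8, -32, 128, -512]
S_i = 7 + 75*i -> [7, 82, 157, 232, 307]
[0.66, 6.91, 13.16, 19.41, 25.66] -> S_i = 0.66 + 6.25*i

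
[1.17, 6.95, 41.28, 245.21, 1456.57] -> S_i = 1.17*5.94^i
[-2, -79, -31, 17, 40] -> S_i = Random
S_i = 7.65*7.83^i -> [7.65, 59.9, 469.01, 3672.37, 28754.68]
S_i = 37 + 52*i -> [37, 89, 141, 193, 245]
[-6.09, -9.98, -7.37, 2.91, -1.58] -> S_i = Random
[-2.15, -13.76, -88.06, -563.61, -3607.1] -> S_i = -2.15*6.40^i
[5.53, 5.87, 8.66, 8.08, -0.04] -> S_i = Random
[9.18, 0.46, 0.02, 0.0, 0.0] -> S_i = 9.18*0.05^i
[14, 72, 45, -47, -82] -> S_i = Random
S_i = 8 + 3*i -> [8, 11, 14, 17, 20]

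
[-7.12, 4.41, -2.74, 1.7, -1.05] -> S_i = -7.12*(-0.62)^i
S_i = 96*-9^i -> [96, -864, 7776, -69984, 629856]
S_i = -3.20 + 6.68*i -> [-3.2, 3.48, 10.16, 16.84, 23.52]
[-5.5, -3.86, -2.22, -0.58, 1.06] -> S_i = -5.50 + 1.64*i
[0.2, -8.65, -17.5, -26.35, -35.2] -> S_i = 0.20 + -8.85*i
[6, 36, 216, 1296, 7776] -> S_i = 6*6^i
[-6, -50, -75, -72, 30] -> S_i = Random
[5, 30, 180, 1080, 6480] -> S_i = 5*6^i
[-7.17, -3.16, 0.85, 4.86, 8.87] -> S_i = -7.17 + 4.01*i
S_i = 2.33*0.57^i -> [2.33, 1.33, 0.76, 0.43, 0.25]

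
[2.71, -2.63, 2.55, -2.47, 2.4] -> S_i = 2.71*(-0.97)^i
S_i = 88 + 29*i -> [88, 117, 146, 175, 204]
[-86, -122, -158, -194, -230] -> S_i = -86 + -36*i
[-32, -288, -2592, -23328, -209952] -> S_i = -32*9^i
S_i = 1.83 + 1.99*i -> [1.83, 3.82, 5.81, 7.8, 9.79]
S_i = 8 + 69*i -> [8, 77, 146, 215, 284]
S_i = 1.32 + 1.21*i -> [1.32, 2.53, 3.74, 4.95, 6.16]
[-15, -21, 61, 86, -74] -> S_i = Random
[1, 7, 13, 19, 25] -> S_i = 1 + 6*i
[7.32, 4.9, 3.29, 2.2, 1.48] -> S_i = 7.32*0.67^i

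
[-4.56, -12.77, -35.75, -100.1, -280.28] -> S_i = -4.56*2.80^i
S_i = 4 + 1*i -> [4, 5, 6, 7, 8]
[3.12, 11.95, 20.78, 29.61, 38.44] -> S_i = 3.12 + 8.83*i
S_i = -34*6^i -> [-34, -204, -1224, -7344, -44064]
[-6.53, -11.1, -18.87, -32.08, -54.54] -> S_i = -6.53*1.70^i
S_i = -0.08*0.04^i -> [-0.08, -0.0, -0.0, -0.0, -0.0]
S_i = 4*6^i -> [4, 24, 144, 864, 5184]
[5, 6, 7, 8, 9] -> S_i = 5 + 1*i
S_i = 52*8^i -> [52, 416, 3328, 26624, 212992]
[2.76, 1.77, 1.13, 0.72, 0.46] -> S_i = 2.76*0.64^i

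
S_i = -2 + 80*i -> [-2, 78, 158, 238, 318]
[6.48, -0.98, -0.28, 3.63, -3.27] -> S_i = Random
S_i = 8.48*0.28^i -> [8.48, 2.37, 0.66, 0.19, 0.05]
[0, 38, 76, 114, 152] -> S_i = 0 + 38*i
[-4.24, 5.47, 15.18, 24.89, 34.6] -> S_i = -4.24 + 9.71*i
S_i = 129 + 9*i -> [129, 138, 147, 156, 165]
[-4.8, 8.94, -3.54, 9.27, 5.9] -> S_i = Random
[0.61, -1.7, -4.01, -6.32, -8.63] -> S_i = 0.61 + -2.31*i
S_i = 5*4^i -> [5, 20, 80, 320, 1280]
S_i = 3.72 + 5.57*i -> [3.72, 9.29, 14.86, 20.43, 26.0]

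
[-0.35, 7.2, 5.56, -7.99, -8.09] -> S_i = Random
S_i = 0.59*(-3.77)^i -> [0.59, -2.22, 8.39, -31.61, 119.18]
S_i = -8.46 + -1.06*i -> [-8.46, -9.52, -10.58, -11.64, -12.7]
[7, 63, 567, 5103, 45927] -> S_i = 7*9^i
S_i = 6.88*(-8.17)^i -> [6.88, -56.21, 459.23, -3751.93, 30653.26]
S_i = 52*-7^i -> [52, -364, 2548, -17836, 124852]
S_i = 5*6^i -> [5, 30, 180, 1080, 6480]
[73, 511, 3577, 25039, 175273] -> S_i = 73*7^i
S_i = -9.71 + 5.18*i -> [-9.71, -4.53, 0.65, 5.83, 11.01]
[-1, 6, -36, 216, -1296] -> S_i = -1*-6^i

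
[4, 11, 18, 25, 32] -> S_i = 4 + 7*i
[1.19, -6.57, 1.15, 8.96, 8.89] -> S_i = Random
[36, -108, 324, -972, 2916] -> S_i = 36*-3^i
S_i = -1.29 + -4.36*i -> [-1.29, -5.65, -10.01, -14.37, -18.73]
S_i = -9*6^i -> [-9, -54, -324, -1944, -11664]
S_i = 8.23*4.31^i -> [8.23, 35.47, 152.88, 658.92, 2839.94]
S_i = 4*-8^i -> [4, -32, 256, -2048, 16384]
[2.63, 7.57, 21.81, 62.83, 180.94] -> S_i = 2.63*2.88^i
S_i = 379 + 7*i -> [379, 386, 393, 400, 407]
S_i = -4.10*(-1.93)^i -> [-4.1, 7.91, -15.27, 29.48, -56.89]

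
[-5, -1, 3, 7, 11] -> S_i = -5 + 4*i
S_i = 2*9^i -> [2, 18, 162, 1458, 13122]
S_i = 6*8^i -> [6, 48, 384, 3072, 24576]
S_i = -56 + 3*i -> [-56, -53, -50, -47, -44]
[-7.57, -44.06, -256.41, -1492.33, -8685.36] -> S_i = -7.57*5.82^i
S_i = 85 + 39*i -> [85, 124, 163, 202, 241]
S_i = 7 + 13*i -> [7, 20, 33, 46, 59]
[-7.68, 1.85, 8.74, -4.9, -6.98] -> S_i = Random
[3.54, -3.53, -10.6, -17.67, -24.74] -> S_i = 3.54 + -7.07*i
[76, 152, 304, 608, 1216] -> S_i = 76*2^i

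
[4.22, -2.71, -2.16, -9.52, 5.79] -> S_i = Random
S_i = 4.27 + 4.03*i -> [4.27, 8.3, 12.33, 16.36, 20.39]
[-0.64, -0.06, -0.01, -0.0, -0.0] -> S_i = -0.64*0.09^i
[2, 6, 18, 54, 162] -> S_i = 2*3^i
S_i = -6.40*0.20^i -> [-6.4, -1.28, -0.26, -0.05, -0.01]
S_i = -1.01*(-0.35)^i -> [-1.01, 0.35, -0.12, 0.04, -0.02]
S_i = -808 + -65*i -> [-808, -873, -938, -1003, -1068]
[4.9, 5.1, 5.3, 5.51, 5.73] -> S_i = 4.90*1.04^i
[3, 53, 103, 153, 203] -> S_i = 3 + 50*i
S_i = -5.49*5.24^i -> [-5.49, -28.77, -150.74, -789.89, -4139.02]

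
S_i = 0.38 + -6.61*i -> [0.38, -6.23, -12.84, -19.45, -26.06]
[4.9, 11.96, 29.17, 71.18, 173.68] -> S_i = 4.90*2.44^i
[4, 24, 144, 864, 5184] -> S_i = 4*6^i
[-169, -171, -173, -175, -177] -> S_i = -169 + -2*i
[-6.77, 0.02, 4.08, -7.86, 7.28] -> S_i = Random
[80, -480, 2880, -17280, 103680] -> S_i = 80*-6^i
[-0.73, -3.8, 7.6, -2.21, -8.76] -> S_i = Random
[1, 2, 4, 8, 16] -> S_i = 1*2^i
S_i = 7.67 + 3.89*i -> [7.67, 11.56, 15.45, 19.34, 23.23]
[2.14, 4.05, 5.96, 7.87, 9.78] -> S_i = 2.14 + 1.91*i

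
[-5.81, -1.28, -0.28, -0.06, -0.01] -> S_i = -5.81*0.22^i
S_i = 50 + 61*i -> [50, 111, 172, 233, 294]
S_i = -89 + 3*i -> [-89, -86, -83, -80, -77]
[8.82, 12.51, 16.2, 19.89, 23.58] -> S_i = 8.82 + 3.69*i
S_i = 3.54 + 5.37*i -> [3.54, 8.91, 14.28, 19.65, 25.02]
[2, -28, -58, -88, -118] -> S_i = 2 + -30*i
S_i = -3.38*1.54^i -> [-3.38, -5.21, -8.02, -12.34, -19.01]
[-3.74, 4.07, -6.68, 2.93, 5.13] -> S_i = Random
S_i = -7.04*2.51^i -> [-7.04, -17.67, -44.35, -111.33, -279.43]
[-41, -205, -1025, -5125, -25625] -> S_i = -41*5^i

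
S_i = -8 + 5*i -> [-8, -3, 2, 7, 12]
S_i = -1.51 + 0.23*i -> [-1.51, -1.28, -1.05, -0.82, -0.59]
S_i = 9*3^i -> [9, 27, 81, 243, 729]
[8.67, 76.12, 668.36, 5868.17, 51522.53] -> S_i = 8.67*8.78^i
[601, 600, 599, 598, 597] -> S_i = 601 + -1*i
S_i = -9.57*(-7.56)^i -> [-9.57, 72.35, -546.96, 4135.02, -31260.73]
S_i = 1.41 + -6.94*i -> [1.41, -5.53, -12.47, -19.41, -26.35]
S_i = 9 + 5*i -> [9, 14, 19, 24, 29]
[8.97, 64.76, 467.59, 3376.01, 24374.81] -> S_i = 8.97*7.22^i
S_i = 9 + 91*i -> [9, 100, 191, 282, 373]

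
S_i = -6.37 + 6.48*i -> [-6.37, 0.11, 6.59, 13.07, 19.55]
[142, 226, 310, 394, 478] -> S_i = 142 + 84*i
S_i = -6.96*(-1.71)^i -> [-6.96, 11.9, -20.35, 34.8, -59.51]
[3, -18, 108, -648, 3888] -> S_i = 3*-6^i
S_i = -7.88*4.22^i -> [-7.88, -33.25, -140.33, -592.19, -2499.06]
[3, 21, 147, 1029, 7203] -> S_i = 3*7^i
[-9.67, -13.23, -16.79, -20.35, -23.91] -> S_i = -9.67 + -3.56*i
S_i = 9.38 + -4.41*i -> [9.38, 4.97, 0.56, -3.85, -8.26]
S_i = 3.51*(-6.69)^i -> [3.51, -23.48, 157.09, -1050.96, 7030.91]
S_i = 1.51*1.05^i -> [1.51, 1.59, 1.66, 1.75, 1.84]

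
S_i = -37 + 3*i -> [-37, -34, -31, -28, -25]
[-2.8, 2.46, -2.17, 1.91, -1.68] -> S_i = -2.80*(-0.88)^i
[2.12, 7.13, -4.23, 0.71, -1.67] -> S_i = Random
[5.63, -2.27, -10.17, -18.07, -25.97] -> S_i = 5.63 + -7.90*i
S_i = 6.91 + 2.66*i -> [6.91, 9.57, 12.23, 14.89, 17.55]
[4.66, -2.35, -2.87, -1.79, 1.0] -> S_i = Random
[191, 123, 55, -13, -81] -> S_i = 191 + -68*i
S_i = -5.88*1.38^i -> [-5.88, -8.11, -11.2, -15.45, -21.33]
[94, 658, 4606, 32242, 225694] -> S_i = 94*7^i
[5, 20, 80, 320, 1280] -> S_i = 5*4^i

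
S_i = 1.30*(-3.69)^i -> [1.3, -4.8, 17.7, -65.32, 241.02]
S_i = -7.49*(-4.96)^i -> [-7.49, 37.15, -184.27, 913.96, -4533.24]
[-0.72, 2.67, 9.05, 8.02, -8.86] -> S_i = Random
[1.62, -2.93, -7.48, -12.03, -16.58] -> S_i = 1.62 + -4.55*i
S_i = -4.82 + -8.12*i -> [-4.82, -12.94, -21.06, -29.18, -37.3]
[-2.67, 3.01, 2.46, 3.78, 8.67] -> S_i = Random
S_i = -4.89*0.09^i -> [-4.89, -0.44, -0.04, -0.0, -0.0]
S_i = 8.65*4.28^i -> [8.65, 37.02, 158.45, 678.18, 2902.63]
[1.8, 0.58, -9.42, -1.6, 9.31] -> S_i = Random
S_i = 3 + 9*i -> [3, 12, 21, 30, 39]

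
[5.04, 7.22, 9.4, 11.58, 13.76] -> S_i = 5.04 + 2.18*i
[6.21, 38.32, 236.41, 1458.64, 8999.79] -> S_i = 6.21*6.17^i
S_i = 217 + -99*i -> [217, 118, 19, -80, -179]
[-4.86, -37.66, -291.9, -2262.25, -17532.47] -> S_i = -4.86*7.75^i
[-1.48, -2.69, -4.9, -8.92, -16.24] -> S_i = -1.48*1.82^i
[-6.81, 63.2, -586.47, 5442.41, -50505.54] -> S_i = -6.81*(-9.28)^i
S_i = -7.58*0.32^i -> [-7.58, -2.43, -0.78, -0.25, -0.08]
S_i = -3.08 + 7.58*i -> [-3.08, 4.5, 12.08, 19.66, 27.24]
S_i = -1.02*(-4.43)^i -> [-1.02, 4.52, -20.02, 88.68, -392.84]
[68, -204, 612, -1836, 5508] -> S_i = 68*-3^i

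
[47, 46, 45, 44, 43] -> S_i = 47 + -1*i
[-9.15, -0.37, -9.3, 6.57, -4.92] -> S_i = Random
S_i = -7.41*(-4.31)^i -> [-7.41, 31.94, -137.65, 593.27, -2556.98]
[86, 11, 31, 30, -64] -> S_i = Random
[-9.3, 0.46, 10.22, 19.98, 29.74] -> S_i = -9.30 + 9.76*i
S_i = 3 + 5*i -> [3, 8, 13, 18, 23]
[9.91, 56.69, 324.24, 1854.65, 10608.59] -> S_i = 9.91*5.72^i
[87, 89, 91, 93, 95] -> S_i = 87 + 2*i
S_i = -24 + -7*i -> [-24, -31, -38, -45, -52]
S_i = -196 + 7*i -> [-196, -189, -182, -175, -168]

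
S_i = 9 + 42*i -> [9, 51, 93, 135, 177]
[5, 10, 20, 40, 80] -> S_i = 5*2^i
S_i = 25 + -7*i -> [25, 18, 11, 4, -3]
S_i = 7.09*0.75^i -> [7.09, 5.32, 3.99, 2.99, 2.24]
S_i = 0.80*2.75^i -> [0.8, 2.2, 6.05, 16.64, 45.75]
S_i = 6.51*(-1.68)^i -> [6.51, -10.94, 18.37, -30.87, 51.86]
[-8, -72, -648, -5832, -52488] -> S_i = -8*9^i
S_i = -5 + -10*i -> [-5, -15, -25, -35, -45]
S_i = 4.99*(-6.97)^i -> [4.99, -34.78, 242.42, -1689.66, 11776.92]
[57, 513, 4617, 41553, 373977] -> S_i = 57*9^i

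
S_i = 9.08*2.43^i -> [9.08, 22.06, 53.62, 130.29, 316.6]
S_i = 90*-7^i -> [90, -630, 4410, -30870, 216090]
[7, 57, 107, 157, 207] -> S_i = 7 + 50*i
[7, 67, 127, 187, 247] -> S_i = 7 + 60*i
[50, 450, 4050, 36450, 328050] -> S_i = 50*9^i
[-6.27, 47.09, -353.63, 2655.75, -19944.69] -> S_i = -6.27*(-7.51)^i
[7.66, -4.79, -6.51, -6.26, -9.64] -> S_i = Random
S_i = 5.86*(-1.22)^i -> [5.86, -7.15, 8.72, -10.64, 12.98]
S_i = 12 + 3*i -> [12, 15, 18, 21, 24]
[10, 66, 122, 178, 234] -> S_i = 10 + 56*i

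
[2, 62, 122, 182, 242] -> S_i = 2 + 60*i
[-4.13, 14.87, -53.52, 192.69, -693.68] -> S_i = -4.13*(-3.60)^i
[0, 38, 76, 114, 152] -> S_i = 0 + 38*i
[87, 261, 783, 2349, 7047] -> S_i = 87*3^i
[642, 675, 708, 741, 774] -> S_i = 642 + 33*i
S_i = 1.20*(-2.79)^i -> [1.2, -3.35, 9.34, -26.06, 72.71]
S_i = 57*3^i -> [57, 171, 513, 1539, 4617]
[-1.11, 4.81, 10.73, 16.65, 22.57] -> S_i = -1.11 + 5.92*i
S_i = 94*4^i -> [94, 376, 1504, 6016, 24064]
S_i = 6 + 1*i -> [6, 7, 8, 9, 10]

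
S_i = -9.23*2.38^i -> [-9.23, -21.97, -52.28, -124.43, -296.15]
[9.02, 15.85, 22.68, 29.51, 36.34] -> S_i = 9.02 + 6.83*i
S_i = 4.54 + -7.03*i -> [4.54, -2.49, -9.52, -16.55, -23.58]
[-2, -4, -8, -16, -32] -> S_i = -2*2^i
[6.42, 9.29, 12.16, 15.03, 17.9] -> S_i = 6.42 + 2.87*i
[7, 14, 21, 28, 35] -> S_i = 7 + 7*i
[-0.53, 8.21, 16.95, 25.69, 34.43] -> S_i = -0.53 + 8.74*i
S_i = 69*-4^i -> [69, -276, 1104, -4416, 17664]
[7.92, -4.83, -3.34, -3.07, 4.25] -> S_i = Random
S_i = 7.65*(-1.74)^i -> [7.65, -13.31, 23.16, -40.3, 70.12]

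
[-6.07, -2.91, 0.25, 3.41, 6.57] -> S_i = -6.07 + 3.16*i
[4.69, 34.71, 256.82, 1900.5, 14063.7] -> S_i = 4.69*7.40^i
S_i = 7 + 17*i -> [7, 24, 41, 58, 75]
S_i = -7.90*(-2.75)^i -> [-7.9, 21.72, -59.74, 164.3, -451.81]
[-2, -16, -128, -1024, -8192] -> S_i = -2*8^i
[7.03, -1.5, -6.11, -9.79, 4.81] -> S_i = Random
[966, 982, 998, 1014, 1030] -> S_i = 966 + 16*i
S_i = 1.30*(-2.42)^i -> [1.3, -3.15, 7.61, -18.42, 44.59]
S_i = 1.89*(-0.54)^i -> [1.89, -1.02, 0.55, -0.3, 0.16]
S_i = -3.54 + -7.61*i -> [-3.54, -11.15, -18.76, -26.37, -33.98]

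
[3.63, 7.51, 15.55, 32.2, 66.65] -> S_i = 3.63*2.07^i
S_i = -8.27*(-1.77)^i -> [-8.27, 14.64, -25.91, 45.86, -81.17]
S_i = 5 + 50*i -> [5, 55, 105, 155, 205]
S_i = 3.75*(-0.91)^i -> [3.75, -3.41, 3.11, -2.83, 2.57]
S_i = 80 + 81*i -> [80, 161, 242, 323, 404]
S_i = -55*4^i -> [-55, -220, -880, -3520, -14080]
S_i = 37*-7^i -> [37, -259, 1813, -12691, 88837]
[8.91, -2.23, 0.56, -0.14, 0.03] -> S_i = 8.91*(-0.25)^i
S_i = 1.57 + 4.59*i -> [1.57, 6.16, 10.75, 15.34, 19.93]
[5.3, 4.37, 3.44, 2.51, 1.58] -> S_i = 5.30 + -0.93*i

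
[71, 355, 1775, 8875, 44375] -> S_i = 71*5^i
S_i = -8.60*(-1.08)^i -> [-8.6, 9.29, -10.03, 10.83, -11.7]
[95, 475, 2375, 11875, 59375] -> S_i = 95*5^i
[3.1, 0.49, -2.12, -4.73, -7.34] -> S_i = 3.10 + -2.61*i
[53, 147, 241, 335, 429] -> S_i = 53 + 94*i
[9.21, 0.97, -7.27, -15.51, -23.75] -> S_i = 9.21 + -8.24*i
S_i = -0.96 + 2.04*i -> [-0.96, 1.08, 3.12, 5.16, 7.2]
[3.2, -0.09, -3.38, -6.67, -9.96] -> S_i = 3.20 + -3.29*i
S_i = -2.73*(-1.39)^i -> [-2.73, 3.79, -5.27, 7.33, -10.19]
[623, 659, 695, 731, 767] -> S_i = 623 + 36*i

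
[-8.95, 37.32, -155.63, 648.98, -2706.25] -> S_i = -8.95*(-4.17)^i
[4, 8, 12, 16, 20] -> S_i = 4 + 4*i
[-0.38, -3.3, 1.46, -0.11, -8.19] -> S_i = Random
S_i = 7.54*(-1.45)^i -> [7.54, -10.93, 15.85, -22.99, 33.33]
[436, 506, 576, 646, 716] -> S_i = 436 + 70*i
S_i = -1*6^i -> [-1, -6, -36, -216, -1296]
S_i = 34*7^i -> [34, 238, 1666, 11662, 81634]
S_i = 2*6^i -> [2, 12, 72, 432, 2592]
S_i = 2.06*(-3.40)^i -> [2.06, -7.0, 23.81, -80.97, 275.29]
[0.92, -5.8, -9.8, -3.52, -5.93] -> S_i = Random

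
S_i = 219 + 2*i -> [219, 221, 223, 225, 227]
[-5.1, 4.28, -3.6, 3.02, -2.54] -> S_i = -5.10*(-0.84)^i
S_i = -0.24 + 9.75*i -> [-0.24, 9.51, 19.26, 29.01, 38.76]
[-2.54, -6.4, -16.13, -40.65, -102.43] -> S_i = -2.54*2.52^i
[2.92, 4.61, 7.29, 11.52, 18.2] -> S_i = 2.92*1.58^i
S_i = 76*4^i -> [76, 304, 1216, 4864, 19456]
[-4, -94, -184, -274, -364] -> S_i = -4 + -90*i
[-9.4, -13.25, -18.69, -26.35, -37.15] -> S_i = -9.40*1.41^i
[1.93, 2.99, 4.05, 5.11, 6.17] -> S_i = 1.93 + 1.06*i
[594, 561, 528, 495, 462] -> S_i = 594 + -33*i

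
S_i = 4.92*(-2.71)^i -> [4.92, -13.33, 36.13, -97.92, 265.36]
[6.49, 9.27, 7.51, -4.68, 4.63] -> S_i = Random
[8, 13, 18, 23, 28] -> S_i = 8 + 5*i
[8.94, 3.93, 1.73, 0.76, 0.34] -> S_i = 8.94*0.44^i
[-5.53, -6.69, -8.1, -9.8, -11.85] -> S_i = -5.53*1.21^i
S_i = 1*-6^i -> [1, -6, 36, -216, 1296]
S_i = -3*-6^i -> [-3, 18, -108, 648, -3888]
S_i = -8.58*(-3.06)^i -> [-8.58, 26.25, -80.34, 245.84, -752.27]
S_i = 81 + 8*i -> [81, 89, 97, 105, 113]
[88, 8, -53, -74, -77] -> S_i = Random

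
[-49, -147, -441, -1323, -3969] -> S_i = -49*3^i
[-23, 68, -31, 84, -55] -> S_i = Random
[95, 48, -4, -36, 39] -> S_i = Random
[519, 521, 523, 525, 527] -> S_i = 519 + 2*i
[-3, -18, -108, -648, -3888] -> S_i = -3*6^i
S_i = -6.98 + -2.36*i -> [-6.98, -9.34, -11.7, -14.06, -16.42]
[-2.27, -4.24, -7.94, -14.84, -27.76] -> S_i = -2.27*1.87^i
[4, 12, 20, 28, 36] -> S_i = 4 + 8*i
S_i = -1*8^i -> [-1, -8, -64, -512, -4096]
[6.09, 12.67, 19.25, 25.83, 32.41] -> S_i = 6.09 + 6.58*i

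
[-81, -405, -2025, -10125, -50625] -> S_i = -81*5^i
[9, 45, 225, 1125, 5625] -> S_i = 9*5^i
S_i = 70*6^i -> [70, 420, 2520, 15120, 90720]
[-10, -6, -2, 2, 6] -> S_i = -10 + 4*i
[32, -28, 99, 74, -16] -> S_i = Random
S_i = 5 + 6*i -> [5, 11, 17, 23, 29]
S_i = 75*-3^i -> [75, -225, 675, -2025, 6075]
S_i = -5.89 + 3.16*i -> [-5.89, -2.73, 0.43, 3.59, 6.75]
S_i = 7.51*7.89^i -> [7.51, 59.25, 467.51, 3688.68, 29103.68]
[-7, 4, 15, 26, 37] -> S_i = -7 + 11*i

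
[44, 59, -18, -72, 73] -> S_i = Random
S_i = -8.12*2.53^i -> [-8.12, -20.54, -51.98, -131.5, -332.69]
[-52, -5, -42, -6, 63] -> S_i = Random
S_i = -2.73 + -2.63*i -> [-2.73, -5.36, -7.99, -10.62, -13.25]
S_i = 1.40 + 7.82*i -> [1.4, 9.22, 17.04, 24.86, 32.68]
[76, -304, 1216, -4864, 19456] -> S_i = 76*-4^i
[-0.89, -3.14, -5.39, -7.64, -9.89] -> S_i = -0.89 + -2.25*i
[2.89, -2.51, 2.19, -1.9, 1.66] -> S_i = 2.89*(-0.87)^i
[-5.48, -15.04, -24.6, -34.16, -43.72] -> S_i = -5.48 + -9.56*i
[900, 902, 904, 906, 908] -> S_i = 900 + 2*i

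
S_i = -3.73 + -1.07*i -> [-3.73, -4.8, -5.87, -6.94, -8.01]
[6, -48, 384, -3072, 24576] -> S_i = 6*-8^i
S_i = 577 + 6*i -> [577, 583, 589, 595, 601]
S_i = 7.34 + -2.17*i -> [7.34, 5.17, 3.0, 0.83, -1.34]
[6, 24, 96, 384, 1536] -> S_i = 6*4^i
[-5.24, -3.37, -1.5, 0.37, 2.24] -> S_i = -5.24 + 1.87*i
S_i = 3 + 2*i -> [3, 5, 7, 9, 11]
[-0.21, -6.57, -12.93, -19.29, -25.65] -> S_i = -0.21 + -6.36*i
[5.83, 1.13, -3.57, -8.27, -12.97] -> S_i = 5.83 + -4.70*i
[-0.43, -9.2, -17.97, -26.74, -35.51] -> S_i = -0.43 + -8.77*i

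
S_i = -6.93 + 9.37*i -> [-6.93, 2.44, 11.81, 21.18, 30.55]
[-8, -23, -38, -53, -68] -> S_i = -8 + -15*i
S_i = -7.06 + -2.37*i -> [-7.06, -9.43, -11.8, -14.17, -16.54]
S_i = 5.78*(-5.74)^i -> [5.78, -33.18, 190.44, -1093.11, 6274.45]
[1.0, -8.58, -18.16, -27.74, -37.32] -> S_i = 1.00 + -9.58*i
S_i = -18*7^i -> [-18, -126, -882, -6174, -43218]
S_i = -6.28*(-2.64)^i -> [-6.28, 16.58, -43.77, 115.55, -305.05]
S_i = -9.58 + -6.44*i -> [-9.58, -16.02, -22.46, -28.9, -35.34]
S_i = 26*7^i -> [26, 182, 1274, 8918, 62426]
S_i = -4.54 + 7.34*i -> [-4.54, 2.8, 10.14, 17.48, 24.82]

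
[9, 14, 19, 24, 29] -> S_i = 9 + 5*i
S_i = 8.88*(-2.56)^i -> [8.88, -22.73, 58.2, -148.98, 381.39]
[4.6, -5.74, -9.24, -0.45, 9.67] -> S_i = Random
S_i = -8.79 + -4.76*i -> [-8.79, -13.55, -18.31, -23.07, -27.83]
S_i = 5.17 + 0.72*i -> [5.17, 5.89, 6.61, 7.33, 8.05]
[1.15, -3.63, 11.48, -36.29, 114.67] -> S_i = 1.15*(-3.16)^i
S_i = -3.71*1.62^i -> [-3.71, -6.01, -9.74, -15.77, -25.55]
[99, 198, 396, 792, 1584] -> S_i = 99*2^i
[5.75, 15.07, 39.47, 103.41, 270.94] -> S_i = 5.75*2.62^i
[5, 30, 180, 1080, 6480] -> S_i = 5*6^i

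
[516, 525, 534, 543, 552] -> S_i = 516 + 9*i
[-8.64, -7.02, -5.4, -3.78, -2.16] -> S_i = -8.64 + 1.62*i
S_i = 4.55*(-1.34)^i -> [4.55, -6.1, 8.17, -10.95, 14.67]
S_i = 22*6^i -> [22, 132, 792, 4752, 28512]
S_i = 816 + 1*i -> [816, 817, 818, 819, 820]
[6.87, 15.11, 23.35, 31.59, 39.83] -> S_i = 6.87 + 8.24*i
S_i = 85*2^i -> [85, 170, 340, 680, 1360]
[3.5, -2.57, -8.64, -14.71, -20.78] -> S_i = 3.50 + -6.07*i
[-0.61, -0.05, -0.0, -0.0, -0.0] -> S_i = -0.61*0.08^i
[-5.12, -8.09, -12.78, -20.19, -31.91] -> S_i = -5.12*1.58^i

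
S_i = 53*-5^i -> [53, -265, 1325, -6625, 33125]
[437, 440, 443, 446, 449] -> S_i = 437 + 3*i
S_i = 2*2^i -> [2, 4, 8, 16, 32]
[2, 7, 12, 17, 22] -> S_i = 2 + 5*i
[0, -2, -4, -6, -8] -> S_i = 0 + -2*i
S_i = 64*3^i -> [64, 192, 576, 1728, 5184]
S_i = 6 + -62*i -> [6, -56, -118, -180, -242]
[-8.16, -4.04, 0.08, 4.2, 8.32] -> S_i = -8.16 + 4.12*i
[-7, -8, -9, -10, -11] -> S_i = -7 + -1*i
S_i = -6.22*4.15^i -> [-6.22, -25.81, -107.12, -444.56, -1844.94]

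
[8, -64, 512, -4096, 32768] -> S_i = 8*-8^i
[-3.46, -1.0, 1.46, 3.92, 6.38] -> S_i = -3.46 + 2.46*i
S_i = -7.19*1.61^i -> [-7.19, -11.58, -18.64, -30.01, -48.31]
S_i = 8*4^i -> [8, 32, 128, 512, 2048]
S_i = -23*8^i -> [-23, -184, -1472, -11776, -94208]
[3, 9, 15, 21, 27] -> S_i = 3 + 6*i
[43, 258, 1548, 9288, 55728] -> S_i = 43*6^i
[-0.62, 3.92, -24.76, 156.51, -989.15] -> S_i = -0.62*(-6.32)^i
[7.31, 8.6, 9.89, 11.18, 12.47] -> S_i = 7.31 + 1.29*i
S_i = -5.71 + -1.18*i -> [-5.71, -6.89, -8.07, -9.25, -10.43]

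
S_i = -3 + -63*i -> [-3, -66, -129, -192, -255]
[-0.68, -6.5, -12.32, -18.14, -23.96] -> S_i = -0.68 + -5.82*i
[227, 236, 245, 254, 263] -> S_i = 227 + 9*i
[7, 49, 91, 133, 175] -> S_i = 7 + 42*i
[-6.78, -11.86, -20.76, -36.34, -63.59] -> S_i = -6.78*1.75^i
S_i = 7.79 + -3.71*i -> [7.79, 4.08, 0.37, -3.34, -7.05]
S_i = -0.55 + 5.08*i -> [-0.55, 4.53, 9.61, 14.69, 19.77]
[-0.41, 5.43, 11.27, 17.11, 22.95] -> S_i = -0.41 + 5.84*i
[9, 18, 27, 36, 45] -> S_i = 9 + 9*i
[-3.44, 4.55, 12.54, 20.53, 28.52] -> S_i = -3.44 + 7.99*i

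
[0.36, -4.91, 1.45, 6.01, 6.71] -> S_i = Random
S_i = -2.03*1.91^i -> [-2.03, -3.88, -7.41, -14.14, -27.02]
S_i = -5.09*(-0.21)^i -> [-5.09, 1.07, -0.22, 0.05, -0.01]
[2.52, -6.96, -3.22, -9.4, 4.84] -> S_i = Random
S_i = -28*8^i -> [-28, -224, -1792, -14336, -114688]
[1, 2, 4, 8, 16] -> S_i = 1*2^i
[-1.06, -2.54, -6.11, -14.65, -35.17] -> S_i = -1.06*2.40^i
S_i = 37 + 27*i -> [37, 64, 91, 118, 145]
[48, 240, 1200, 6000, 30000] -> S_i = 48*5^i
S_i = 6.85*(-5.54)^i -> [6.85, -37.95, 210.24, -1164.72, 6452.52]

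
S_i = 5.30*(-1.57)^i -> [5.3, -8.32, 13.06, -20.51, 32.2]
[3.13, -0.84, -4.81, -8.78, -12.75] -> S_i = 3.13 + -3.97*i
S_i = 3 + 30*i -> [3, 33, 63, 93, 123]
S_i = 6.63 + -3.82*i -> [6.63, 2.81, -1.01, -4.83, -8.65]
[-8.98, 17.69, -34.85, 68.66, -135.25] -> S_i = -8.98*(-1.97)^i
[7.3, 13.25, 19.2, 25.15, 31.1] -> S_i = 7.30 + 5.95*i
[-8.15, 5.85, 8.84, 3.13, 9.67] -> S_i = Random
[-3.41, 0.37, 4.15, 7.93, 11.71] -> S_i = -3.41 + 3.78*i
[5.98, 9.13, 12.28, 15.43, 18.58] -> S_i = 5.98 + 3.15*i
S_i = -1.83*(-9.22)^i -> [-1.83, 16.87, -155.57, 1434.31, -13224.36]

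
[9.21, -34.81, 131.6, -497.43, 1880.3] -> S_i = 9.21*(-3.78)^i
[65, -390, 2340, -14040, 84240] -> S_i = 65*-6^i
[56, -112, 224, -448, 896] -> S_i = 56*-2^i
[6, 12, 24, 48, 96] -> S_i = 6*2^i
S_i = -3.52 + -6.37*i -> [-3.52, -9.89, -16.26, -22.63, -29.0]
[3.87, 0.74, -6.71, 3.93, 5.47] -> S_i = Random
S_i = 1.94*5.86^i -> [1.94, 11.37, 66.62, 390.39, 2287.66]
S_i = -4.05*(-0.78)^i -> [-4.05, 3.16, -2.46, 1.92, -1.5]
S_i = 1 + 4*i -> [1, 5, 9, 13, 17]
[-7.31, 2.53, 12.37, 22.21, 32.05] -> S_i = -7.31 + 9.84*i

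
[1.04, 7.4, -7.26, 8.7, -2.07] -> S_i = Random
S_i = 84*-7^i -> [84, -588, 4116, -28812, 201684]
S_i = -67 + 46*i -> [-67, -21, 25, 71, 117]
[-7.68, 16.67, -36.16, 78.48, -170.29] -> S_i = -7.68*(-2.17)^i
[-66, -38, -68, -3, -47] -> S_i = Random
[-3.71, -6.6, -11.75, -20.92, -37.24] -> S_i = -3.71*1.78^i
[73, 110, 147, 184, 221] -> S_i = 73 + 37*i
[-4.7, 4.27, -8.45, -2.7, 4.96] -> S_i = Random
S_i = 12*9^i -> [12, 108, 972, 8748, 78732]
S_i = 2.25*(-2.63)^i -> [2.25, -5.92, 15.56, -40.93, 107.65]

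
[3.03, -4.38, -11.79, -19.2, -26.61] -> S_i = 3.03 + -7.41*i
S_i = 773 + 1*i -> [773, 774, 775, 776, 777]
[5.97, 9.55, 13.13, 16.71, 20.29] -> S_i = 5.97 + 3.58*i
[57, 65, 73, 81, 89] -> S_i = 57 + 8*i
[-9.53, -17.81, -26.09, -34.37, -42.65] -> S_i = -9.53 + -8.28*i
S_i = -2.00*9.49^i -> [-2.0, -18.98, -180.12, -1709.34, -16221.64]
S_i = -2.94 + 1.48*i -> [-2.94, -1.46, 0.02, 1.5, 2.98]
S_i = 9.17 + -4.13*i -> [9.17, 5.04, 0.91, -3.22, -7.35]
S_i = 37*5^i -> [37, 185, 925, 4625, 23125]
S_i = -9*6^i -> [-9, -54, -324, -1944, -11664]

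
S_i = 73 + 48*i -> [73, 121, 169, 217, 265]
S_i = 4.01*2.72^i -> [4.01, 10.91, 29.67, 80.7, 219.49]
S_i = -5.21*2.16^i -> [-5.21, -11.25, -24.31, -52.5, -113.41]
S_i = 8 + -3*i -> [8, 5, 2, -1, -4]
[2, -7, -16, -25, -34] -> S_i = 2 + -9*i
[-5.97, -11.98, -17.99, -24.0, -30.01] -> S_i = -5.97 + -6.01*i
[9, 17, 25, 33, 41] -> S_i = 9 + 8*i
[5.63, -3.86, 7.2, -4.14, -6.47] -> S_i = Random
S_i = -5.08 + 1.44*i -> [-5.08, -3.64, -2.2, -0.76, 0.68]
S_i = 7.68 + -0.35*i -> [7.68, 7.33, 6.98, 6.63, 6.28]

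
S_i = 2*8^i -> [2, 16, 128, 1024, 8192]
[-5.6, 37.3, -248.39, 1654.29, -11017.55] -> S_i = -5.60*(-6.66)^i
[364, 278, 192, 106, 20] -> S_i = 364 + -86*i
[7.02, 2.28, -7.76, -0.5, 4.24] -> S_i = Random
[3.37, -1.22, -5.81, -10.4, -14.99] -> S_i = 3.37 + -4.59*i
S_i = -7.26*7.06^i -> [-7.26, -51.26, -361.86, -2554.76, -18036.63]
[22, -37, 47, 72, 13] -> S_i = Random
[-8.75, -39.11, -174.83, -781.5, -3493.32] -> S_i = -8.75*4.47^i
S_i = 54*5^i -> [54, 270, 1350, 6750, 33750]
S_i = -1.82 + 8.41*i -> [-1.82, 6.59, 15.0, 23.41, 31.82]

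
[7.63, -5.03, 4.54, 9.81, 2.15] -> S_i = Random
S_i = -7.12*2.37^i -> [-7.12, -16.87, -39.99, -94.78, -224.63]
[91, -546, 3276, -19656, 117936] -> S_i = 91*-6^i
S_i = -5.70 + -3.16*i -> [-5.7, -8.86, -12.02, -15.18, -18.34]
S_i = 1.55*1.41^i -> [1.55, 2.19, 3.08, 4.34, 6.13]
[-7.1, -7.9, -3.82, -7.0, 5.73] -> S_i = Random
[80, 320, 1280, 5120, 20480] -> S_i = 80*4^i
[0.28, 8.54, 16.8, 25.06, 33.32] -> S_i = 0.28 + 8.26*i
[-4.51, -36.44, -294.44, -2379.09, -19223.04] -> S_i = -4.51*8.08^i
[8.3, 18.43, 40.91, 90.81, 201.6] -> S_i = 8.30*2.22^i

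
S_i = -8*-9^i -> [-8, 72, -648, 5832, -52488]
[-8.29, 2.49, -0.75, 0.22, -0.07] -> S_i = -8.29*(-0.30)^i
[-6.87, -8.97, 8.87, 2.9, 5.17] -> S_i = Random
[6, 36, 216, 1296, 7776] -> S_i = 6*6^i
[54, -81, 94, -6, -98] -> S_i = Random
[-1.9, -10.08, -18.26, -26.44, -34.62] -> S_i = -1.90 + -8.18*i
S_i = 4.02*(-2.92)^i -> [4.02, -11.74, 34.28, -100.09, 292.25]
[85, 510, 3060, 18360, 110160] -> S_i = 85*6^i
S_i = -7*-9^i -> [-7, 63, -567, 5103, -45927]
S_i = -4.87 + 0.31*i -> [-4.87, -4.56, -4.25, -3.94, -3.63]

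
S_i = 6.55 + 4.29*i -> [6.55, 10.84, 15.13, 19.42, 23.71]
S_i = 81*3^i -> [81, 243, 729, 2187, 6561]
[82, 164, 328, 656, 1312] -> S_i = 82*2^i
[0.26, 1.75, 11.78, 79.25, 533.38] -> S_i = 0.26*6.73^i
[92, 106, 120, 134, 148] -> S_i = 92 + 14*i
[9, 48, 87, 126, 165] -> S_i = 9 + 39*i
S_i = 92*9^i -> [92, 828, 7452, 67068, 603612]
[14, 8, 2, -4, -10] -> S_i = 14 + -6*i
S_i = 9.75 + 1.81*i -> [9.75, 11.56, 13.37, 15.18, 16.99]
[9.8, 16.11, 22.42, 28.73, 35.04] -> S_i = 9.80 + 6.31*i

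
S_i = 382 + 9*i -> [382, 391, 400, 409, 418]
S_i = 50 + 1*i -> [50, 51, 52, 53, 54]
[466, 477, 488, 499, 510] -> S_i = 466 + 11*i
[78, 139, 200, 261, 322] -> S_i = 78 + 61*i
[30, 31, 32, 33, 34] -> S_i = 30 + 1*i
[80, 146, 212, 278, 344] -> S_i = 80 + 66*i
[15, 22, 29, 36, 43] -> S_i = 15 + 7*i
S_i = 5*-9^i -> [5, -45, 405, -3645, 32805]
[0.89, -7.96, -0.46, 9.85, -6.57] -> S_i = Random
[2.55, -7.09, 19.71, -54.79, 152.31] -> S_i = 2.55*(-2.78)^i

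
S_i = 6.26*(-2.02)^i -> [6.26, -12.65, 25.54, -51.6, 104.23]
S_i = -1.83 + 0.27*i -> [-1.83, -1.56, -1.29, -1.02, -0.75]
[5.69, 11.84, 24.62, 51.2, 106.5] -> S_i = 5.69*2.08^i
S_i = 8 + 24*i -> [8, 32, 56, 80, 104]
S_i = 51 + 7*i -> [51, 58, 65, 72, 79]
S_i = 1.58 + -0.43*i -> [1.58, 1.15, 0.72, 0.29, -0.14]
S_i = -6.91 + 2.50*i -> [-6.91, -4.41, -1.91, 0.59, 3.09]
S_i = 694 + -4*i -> [694, 690, 686, 682, 678]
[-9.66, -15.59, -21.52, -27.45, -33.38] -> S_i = -9.66 + -5.93*i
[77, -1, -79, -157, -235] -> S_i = 77 + -78*i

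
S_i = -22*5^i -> [-22, -110, -550, -2750, -13750]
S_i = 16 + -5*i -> [16, 11, 6, 1, -4]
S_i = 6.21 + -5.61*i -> [6.21, 0.6, -5.01, -10.62, -16.23]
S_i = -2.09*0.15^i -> [-2.09, -0.31, -0.05, -0.01, -0.0]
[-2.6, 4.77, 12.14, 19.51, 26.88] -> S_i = -2.60 + 7.37*i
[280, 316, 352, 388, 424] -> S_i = 280 + 36*i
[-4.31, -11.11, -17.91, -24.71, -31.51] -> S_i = -4.31 + -6.80*i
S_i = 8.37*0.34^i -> [8.37, 2.85, 0.97, 0.33, 0.11]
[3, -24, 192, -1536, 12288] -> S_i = 3*-8^i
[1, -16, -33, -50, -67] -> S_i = 1 + -17*i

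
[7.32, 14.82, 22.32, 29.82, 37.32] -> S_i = 7.32 + 7.50*i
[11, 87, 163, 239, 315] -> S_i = 11 + 76*i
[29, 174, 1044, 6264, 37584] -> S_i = 29*6^i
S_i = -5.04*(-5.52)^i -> [-5.04, 27.82, -153.57, 847.71, -4679.36]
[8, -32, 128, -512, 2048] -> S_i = 8*-4^i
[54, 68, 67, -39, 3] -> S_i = Random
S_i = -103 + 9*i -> [-103, -94, -85, -76, -67]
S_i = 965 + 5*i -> [965, 970, 975, 980, 985]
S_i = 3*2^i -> [3, 6, 12, 24, 48]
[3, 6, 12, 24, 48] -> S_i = 3*2^i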